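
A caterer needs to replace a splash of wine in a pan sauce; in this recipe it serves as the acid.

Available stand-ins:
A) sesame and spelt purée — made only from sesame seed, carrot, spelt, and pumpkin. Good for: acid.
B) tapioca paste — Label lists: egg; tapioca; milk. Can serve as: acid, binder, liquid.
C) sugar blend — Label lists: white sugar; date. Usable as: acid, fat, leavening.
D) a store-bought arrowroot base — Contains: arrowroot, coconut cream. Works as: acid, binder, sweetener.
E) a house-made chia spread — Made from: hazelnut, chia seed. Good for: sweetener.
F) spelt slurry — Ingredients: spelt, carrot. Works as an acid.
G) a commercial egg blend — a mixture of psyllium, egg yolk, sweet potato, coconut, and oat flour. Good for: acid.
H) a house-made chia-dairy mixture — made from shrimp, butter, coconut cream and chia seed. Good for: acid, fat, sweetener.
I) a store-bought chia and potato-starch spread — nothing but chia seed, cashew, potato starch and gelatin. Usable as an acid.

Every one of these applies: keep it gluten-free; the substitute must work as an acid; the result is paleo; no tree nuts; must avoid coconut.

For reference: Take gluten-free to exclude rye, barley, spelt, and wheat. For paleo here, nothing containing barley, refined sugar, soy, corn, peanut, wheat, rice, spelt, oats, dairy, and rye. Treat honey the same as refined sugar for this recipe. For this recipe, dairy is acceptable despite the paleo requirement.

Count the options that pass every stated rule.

A: has spelt, so not gluten-free; has spelt, so not paleo — no
B: dairy is permitted under the paleo carve-out; nothing else excluded — keep
C: has white sugar, so not paleo — out
D: has coconut cream, so not coconut-free — out
E: not usable as an acid; has hazelnut, so not tree-nut-free — out
F: has spelt, so not gluten-free; has spelt, so not paleo — no
G: has oat flour, so not paleo; has coconut, so not coconut-free — out
H: has coconut cream, so not coconut-free — reject
I: has cashew, so not tree-nut-free — reject

1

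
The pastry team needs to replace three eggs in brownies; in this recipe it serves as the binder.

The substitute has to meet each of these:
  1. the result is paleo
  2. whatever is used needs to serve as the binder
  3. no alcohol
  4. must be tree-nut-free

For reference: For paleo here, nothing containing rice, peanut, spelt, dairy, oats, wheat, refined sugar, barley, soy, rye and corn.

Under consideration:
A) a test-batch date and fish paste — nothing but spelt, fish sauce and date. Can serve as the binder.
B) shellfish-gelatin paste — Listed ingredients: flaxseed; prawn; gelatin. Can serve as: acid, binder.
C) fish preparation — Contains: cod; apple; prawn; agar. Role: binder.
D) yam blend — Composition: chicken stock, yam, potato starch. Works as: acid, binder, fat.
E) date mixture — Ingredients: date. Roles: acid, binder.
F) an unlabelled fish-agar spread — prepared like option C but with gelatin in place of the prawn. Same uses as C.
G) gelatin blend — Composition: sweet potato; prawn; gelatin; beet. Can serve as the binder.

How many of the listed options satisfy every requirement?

6

A: has spelt, so not paleo — reject
B: only gelatin, prawn, and flaxseed; none excluded — keep
C: cod and prawn etc. — none of it excluded — valid
D: paleo, no tree nuts — keep
E: only date; none excluded — valid
F: cod and gelatin etc. — none of it excluded — OK
G: paleo, no tree nuts — OK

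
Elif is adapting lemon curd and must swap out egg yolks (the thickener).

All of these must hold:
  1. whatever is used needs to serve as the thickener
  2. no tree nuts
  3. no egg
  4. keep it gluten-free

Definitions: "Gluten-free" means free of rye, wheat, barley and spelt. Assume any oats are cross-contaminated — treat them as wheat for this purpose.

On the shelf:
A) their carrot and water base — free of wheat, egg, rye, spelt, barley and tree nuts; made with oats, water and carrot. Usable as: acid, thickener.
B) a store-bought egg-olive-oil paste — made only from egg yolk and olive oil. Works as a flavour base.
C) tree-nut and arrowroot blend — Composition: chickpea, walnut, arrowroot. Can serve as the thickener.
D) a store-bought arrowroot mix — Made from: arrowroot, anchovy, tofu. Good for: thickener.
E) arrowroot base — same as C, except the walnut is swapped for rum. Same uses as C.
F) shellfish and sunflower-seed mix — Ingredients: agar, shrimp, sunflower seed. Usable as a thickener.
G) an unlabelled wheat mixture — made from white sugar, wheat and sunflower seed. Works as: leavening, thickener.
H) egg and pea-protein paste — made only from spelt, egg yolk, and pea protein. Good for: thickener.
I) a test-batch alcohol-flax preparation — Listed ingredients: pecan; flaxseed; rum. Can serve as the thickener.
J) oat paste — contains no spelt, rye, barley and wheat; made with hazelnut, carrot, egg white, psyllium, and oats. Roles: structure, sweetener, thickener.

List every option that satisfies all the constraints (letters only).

A: has oats, so not gluten-free — reject
B: not usable as a thickener; has egg yolk, so not egg-free — out
C: has walnut, so not tree-nut-free — no
D: only anchovy, tofu and arrowroot; none excluded — OK
E: gluten-free, no egg — valid
F: works as a thickener, gluten-free, no tree nuts — OK
G: has wheat, so not gluten-free — no
H: has spelt, so not gluten-free; has egg yolk, so not egg-free — no
I: has pecan, so not tree-nut-free — out
J: has oats, so not gluten-free; has egg white, so not egg-free (and 1 more) — reject

D, E, F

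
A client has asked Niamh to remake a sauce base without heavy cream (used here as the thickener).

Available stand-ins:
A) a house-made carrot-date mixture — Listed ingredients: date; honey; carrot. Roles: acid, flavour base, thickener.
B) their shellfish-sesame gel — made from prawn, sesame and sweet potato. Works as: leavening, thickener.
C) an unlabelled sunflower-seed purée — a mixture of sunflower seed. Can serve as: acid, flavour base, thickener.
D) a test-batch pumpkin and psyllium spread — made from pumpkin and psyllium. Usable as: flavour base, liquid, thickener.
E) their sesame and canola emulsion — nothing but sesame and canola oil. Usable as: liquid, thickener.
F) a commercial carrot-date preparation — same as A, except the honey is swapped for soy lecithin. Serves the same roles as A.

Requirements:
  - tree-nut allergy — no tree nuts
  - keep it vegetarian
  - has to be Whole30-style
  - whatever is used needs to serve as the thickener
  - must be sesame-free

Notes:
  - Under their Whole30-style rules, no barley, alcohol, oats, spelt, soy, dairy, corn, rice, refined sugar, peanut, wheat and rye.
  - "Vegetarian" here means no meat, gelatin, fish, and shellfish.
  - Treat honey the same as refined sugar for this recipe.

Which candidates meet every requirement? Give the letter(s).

C, D

A: has honey, so not Whole30-style — reject
B: has prawn, so not vegetarian; has sesame, so not sesame-free — no
C: works as a thickener, Whole30-style, vegetarian — keep
D: every rule checks out — keep
E: has sesame, so not sesame-free — reject
F: has soy lecithin, so not Whole30-style — out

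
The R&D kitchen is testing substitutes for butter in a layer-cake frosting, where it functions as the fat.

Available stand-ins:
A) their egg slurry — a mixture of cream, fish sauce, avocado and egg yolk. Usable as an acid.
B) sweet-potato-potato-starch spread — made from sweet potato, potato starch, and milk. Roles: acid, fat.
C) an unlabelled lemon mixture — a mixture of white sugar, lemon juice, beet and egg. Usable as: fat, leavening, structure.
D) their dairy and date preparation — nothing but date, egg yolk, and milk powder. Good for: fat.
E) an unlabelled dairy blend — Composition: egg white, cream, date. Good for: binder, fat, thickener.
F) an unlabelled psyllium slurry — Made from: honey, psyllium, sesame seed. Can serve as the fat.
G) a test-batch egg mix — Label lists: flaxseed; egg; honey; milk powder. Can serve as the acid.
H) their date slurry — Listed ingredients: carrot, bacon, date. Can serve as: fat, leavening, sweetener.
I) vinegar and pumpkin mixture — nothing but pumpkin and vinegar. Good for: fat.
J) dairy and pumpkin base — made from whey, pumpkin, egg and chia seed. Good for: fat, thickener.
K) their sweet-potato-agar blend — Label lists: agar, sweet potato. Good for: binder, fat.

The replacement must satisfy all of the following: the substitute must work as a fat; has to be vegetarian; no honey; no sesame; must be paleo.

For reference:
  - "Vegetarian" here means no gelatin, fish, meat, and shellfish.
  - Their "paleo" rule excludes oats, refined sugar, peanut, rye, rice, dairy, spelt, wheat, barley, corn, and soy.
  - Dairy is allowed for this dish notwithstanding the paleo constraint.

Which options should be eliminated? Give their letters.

A: not usable as a fat; has fish sauce, so not vegetarian — reject
B: dairy is permitted under the paleo carve-out; nothing else excluded — keep
C: has white sugar, so not paleo — out
D: dairy is permitted under the paleo carve-out; nothing else excluded — keep
E: dairy is permitted under the paleo carve-out; nothing else excluded — OK
F: has sesame seed, so not sesame-free; has honey, so not honey-free — no
G: not usable as a fat; has honey, so not honey-free — no
H: has bacon, so not vegetarian — no
I: only vinegar and pumpkin; none excluded — OK
J: dairy is permitted under the paleo carve-out; nothing else excluded — OK
K: works as a fat, vegetarian, paleo — keep

A, C, F, G, H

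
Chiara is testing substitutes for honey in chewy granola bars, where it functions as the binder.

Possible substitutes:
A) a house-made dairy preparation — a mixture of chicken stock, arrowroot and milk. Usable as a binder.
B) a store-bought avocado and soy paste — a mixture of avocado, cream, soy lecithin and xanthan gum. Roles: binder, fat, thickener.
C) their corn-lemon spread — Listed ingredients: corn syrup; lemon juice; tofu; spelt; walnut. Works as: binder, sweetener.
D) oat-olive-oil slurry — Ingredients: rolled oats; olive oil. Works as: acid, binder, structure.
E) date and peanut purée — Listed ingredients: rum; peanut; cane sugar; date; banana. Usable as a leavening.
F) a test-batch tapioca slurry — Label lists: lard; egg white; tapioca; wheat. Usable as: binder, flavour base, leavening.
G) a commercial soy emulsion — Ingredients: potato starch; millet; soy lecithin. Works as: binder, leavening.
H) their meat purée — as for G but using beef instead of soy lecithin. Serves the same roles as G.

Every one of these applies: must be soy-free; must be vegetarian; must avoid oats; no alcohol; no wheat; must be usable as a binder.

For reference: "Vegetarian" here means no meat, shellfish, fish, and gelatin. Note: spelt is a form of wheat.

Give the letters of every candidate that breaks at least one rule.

A: has chicken stock, so not vegetarian — reject
B: has soy lecithin, so not soy-free — no
C: has tofu, so not soy-free; has spelt, so not wheat-free — out
D: has rolled oats, so not oat-free — out
E: not usable as a binder; has rum, so not alcohol-free — out
F: has lard, so not vegetarian; has wheat, so not wheat-free — no
G: has soy lecithin, so not soy-free — out
H: has beef, so not vegetarian — no

A, B, C, D, E, F, G, H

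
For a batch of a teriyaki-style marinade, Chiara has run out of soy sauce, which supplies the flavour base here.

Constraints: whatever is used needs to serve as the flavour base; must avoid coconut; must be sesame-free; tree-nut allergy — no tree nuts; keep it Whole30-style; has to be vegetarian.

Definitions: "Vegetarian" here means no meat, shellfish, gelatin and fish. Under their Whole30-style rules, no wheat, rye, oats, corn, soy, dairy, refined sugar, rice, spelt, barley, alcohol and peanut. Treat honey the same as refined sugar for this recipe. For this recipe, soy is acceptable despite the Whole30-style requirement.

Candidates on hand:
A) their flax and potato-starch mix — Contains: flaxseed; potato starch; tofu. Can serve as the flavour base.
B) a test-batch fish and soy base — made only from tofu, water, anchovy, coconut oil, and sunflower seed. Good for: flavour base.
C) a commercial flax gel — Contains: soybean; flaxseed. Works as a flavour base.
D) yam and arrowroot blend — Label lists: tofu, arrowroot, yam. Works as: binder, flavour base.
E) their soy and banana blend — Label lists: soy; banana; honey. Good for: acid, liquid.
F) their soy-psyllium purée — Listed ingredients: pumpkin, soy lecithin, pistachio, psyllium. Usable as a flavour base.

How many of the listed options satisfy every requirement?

A: soy is permitted under the Whole30-style carve-out; nothing else excluded — valid
B: has anchovy, so not vegetarian; has coconut oil, so not coconut-free — reject
C: soy is permitted under the Whole30-style carve-out; nothing else excluded — OK
D: soy is permitted under the Whole30-style carve-out; nothing else excluded — OK
E: not usable as a flavour base; has honey, so not Whole30-style — out
F: has pistachio, so not tree-nut-free — out

3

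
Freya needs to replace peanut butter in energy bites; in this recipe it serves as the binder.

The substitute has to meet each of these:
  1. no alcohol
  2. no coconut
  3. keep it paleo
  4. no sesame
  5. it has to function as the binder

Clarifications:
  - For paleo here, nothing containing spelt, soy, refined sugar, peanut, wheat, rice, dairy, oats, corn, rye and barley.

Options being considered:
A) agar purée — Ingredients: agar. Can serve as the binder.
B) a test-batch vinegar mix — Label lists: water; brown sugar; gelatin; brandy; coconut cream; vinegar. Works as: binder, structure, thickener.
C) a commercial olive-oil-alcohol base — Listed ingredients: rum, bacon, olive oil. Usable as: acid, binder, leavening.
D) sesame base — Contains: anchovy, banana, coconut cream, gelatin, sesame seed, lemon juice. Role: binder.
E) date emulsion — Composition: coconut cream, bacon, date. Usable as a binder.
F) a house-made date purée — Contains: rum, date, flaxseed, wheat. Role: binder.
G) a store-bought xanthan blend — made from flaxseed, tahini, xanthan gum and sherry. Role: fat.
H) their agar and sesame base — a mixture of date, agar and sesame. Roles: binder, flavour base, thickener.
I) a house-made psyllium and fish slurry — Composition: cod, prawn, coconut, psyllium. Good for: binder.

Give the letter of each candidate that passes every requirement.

A

A: all constraints satisfied — OK
B: has brown sugar, so not paleo; has brandy, so not alcohol-free (and 1 more) — out
C: has rum, so not alcohol-free — reject
D: has sesame seed, so not sesame-free; has coconut cream, so not coconut-free — out
E: has coconut cream, so not coconut-free — reject
F: has wheat, so not paleo; has rum, so not alcohol-free — reject
G: not usable as a binder; has sherry, so not alcohol-free (and 1 more) — reject
H: has sesame, so not sesame-free — reject
I: has coconut, so not coconut-free — out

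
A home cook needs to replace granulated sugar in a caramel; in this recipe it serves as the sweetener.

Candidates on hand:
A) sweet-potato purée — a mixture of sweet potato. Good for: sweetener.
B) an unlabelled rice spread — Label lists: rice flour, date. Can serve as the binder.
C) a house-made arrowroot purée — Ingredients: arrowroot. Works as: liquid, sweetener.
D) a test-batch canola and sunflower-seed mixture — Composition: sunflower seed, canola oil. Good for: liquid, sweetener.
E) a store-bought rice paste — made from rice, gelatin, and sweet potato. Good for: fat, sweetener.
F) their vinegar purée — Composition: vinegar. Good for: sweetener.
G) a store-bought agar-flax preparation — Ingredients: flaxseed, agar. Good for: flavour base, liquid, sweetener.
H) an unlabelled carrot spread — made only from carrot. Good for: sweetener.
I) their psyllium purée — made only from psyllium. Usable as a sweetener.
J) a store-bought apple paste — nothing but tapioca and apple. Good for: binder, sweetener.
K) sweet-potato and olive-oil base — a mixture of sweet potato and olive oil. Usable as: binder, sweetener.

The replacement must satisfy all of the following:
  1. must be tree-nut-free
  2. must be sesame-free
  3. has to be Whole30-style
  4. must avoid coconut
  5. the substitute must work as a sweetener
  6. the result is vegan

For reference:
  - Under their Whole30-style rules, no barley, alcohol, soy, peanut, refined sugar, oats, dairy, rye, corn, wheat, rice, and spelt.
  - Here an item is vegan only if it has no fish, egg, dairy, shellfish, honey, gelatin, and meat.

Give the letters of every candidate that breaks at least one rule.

A: works as a sweetener, vegan, no sesame — OK
B: not usable as a sweetener; has rice flour, so not Whole30-style — no
C: works as a sweetener, vegan, no coconut — keep
D: only canola oil and sunflower seed; none excluded — valid
E: has rice, so not Whole30-style; has gelatin, so not vegan — no
F: only vinegar; none excluded — valid
G: only flaxseed and agar; none excluded — valid
H: works as a sweetener, vegan, no coconut — valid
I: all constraints satisfied — valid
J: nothing on the exclusion list — keep
K: nothing on the exclusion list — OK

B, E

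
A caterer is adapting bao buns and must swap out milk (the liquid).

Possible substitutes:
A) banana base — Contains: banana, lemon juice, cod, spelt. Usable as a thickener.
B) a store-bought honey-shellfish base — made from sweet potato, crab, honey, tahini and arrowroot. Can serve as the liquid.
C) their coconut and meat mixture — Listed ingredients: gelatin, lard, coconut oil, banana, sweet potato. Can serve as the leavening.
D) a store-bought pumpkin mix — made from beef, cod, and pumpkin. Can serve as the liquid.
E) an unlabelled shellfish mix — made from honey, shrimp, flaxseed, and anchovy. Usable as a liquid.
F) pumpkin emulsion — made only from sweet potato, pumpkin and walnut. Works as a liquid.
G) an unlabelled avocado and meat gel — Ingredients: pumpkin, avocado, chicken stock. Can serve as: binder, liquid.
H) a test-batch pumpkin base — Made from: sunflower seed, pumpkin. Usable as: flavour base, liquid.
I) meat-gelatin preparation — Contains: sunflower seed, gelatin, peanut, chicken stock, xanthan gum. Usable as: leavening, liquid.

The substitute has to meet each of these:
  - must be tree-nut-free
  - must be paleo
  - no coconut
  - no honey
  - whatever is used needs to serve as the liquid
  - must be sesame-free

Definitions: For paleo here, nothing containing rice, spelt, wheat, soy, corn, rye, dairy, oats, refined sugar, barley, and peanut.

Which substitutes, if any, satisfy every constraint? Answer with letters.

A: not usable as a liquid; has spelt, so not paleo — out
B: has tahini, so not sesame-free; has honey, so not honey-free — reject
C: not usable as a liquid; has coconut oil, so not coconut-free — reject
D: only cod, beef and pumpkin; none excluded — keep
E: has honey, so not honey-free — reject
F: has walnut, so not tree-nut-free — reject
G: nothing on the exclusion list — keep
H: no tree nuts, no coconut — keep
I: has peanut, so not paleo — no

D, G, H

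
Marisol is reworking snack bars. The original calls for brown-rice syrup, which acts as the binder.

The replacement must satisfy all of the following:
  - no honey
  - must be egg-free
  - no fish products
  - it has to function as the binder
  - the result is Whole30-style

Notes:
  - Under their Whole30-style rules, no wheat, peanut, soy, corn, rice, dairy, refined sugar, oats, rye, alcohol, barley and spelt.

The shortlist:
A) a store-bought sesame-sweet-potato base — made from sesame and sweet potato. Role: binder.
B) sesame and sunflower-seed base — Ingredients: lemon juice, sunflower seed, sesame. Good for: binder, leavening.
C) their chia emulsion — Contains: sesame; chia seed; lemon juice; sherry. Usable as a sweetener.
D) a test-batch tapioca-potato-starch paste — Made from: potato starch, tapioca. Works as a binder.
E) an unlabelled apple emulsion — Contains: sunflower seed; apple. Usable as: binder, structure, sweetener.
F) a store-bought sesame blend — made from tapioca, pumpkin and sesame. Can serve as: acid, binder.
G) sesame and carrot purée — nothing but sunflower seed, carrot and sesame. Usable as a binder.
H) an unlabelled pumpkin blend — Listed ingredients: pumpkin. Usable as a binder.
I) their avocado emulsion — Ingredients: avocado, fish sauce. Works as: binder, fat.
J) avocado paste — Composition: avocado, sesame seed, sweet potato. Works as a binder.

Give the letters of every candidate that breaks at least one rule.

A: only sesame and sweet potato; none excluded — keep
B: only sesame, lemon juice and sunflower seed; none excluded — valid
C: not usable as a binder; has sherry, so not Whole30-style — reject
D: all constraints satisfied — OK
E: only apple and sunflower seed; none excluded — OK
F: only sesame, tapioca, and pumpkin; none excluded — OK
G: all constraints satisfied — keep
H: every rule checks out — keep
I: has fish sauce, so not fish-free — no
J: works as a binder, no fish, Whole30-style — valid

C, I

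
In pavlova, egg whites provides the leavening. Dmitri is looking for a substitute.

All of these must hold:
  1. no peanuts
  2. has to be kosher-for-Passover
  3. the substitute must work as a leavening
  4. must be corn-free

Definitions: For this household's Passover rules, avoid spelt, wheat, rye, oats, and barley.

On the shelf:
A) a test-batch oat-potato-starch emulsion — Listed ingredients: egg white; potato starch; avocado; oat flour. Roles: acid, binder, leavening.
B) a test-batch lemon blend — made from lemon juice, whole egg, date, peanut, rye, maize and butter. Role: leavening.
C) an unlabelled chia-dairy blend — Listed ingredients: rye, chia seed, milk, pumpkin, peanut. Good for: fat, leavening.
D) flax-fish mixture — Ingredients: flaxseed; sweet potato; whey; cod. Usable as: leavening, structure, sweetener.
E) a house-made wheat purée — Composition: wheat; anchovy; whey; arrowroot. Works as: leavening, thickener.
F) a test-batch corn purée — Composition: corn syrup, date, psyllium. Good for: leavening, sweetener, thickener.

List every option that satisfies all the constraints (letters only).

D

A: has oat flour, so not kosher-for-Passover — reject
B: has rye, so not kosher-for-Passover; has maize, so not corn-free (and 1 more) — reject
C: has rye, so not kosher-for-Passover; has peanut, so not peanut-free — no
D: works as a leavening, no corn, kosher-for-Passover — OK
E: has wheat, so not kosher-for-Passover — out
F: has corn syrup, so not corn-free — no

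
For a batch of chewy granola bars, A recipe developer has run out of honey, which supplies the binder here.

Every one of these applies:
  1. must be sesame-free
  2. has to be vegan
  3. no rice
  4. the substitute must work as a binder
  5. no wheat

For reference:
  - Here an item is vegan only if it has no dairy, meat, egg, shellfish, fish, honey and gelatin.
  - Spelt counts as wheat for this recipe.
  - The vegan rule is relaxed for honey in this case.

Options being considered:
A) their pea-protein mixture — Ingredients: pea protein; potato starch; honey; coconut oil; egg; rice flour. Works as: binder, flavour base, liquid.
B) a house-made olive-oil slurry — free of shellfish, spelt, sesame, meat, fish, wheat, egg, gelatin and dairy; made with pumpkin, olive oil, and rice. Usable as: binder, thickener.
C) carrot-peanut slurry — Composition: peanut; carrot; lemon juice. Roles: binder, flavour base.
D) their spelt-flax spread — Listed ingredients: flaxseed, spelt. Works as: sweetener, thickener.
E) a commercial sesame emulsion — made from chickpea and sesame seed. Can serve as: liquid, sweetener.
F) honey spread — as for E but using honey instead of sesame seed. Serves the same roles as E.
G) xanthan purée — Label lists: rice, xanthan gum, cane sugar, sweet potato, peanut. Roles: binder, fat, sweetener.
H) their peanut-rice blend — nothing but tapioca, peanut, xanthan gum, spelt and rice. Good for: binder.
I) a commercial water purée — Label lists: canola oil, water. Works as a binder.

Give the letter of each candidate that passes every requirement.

C, I

A: has egg, so not vegan; has rice flour, so not rice-free — out
B: has rice, so not rice-free — no
C: every rule checks out — keep
D: not usable as a binder; has spelt, so not wheat-free — reject
E: not usable as a binder; has sesame seed, so not sesame-free — no
F: not usable as a binder — reject
G: has rice, so not rice-free — out
H: has rice, so not rice-free; has spelt, so not wheat-free — no
I: only canola oil and water; none excluded — keep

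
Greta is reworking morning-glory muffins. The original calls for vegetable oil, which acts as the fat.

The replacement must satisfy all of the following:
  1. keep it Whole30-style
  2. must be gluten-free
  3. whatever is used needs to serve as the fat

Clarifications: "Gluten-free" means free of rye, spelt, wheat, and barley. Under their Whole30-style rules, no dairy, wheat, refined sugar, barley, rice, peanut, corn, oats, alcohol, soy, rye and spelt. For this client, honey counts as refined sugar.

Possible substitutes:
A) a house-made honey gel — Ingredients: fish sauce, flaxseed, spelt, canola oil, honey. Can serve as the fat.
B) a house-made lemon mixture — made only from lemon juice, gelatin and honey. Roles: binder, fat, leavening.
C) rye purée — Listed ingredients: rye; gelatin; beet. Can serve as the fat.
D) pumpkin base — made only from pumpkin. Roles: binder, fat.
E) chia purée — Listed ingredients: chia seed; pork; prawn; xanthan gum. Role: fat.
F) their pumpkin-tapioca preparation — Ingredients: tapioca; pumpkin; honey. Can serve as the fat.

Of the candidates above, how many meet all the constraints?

A: has spelt, so not gluten-free; has honey, so not Whole30-style — reject
B: has honey, so not Whole30-style — no
C: has rye, so not gluten-free; has rye, so not Whole30-style — out
D: only pumpkin; none excluded — keep
E: Whole30-style, gluten-free — valid
F: has honey, so not Whole30-style — reject

2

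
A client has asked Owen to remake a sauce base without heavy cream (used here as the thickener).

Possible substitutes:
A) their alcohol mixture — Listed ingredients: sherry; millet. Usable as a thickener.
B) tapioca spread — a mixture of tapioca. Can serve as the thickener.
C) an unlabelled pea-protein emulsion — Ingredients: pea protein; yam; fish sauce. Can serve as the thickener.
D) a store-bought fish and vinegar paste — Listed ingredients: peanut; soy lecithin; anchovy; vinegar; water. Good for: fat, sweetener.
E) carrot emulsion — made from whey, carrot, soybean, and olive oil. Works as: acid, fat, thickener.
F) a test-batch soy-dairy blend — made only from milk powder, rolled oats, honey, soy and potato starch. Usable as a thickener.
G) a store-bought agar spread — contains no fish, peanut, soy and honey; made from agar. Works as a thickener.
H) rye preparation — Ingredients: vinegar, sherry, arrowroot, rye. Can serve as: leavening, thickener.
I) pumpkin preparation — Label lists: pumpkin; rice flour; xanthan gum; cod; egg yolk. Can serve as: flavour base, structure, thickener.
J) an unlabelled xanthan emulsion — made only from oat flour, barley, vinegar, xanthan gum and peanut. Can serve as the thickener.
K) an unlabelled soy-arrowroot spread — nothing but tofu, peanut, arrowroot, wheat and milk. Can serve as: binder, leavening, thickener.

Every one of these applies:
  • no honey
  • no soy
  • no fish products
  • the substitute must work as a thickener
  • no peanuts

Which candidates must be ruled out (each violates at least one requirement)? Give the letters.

C, D, E, F, I, J, K

A: only sherry and millet; none excluded — keep
B: no fish, no honey — valid
C: has fish sauce, so not fish-free — out
D: not usable as a thickener; has anchovy, so not fish-free (and 2 more) — out
E: has soybean, so not soy-free — out
F: has soy, so not soy-free; has honey, so not honey-free — reject
G: no soy, no peanut — valid
H: works as a thickener, no peanut, no honey — keep
I: has cod, so not fish-free — no
J: has peanut, so not peanut-free — out
K: has peanut, so not peanut-free; has tofu, so not soy-free — out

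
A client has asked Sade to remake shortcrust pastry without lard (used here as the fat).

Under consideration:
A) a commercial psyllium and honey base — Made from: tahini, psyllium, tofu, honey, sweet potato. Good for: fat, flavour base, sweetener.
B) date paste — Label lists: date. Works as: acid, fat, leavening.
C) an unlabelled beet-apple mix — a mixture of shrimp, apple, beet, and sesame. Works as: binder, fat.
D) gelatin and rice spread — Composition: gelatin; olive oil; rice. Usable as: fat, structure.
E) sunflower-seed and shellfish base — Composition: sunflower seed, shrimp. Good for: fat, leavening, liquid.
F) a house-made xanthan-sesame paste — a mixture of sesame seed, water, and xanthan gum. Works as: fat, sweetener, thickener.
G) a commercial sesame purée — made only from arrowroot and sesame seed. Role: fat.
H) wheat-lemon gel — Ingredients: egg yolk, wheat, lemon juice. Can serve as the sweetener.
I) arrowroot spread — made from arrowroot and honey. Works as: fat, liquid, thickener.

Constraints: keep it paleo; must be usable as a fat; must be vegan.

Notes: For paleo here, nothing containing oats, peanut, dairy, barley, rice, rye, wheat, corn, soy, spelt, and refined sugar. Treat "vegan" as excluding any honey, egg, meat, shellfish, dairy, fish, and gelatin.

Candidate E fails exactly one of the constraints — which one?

usable as a fat: satisfied
paleo: satisfied
vegan: has shrimp — fails

vegan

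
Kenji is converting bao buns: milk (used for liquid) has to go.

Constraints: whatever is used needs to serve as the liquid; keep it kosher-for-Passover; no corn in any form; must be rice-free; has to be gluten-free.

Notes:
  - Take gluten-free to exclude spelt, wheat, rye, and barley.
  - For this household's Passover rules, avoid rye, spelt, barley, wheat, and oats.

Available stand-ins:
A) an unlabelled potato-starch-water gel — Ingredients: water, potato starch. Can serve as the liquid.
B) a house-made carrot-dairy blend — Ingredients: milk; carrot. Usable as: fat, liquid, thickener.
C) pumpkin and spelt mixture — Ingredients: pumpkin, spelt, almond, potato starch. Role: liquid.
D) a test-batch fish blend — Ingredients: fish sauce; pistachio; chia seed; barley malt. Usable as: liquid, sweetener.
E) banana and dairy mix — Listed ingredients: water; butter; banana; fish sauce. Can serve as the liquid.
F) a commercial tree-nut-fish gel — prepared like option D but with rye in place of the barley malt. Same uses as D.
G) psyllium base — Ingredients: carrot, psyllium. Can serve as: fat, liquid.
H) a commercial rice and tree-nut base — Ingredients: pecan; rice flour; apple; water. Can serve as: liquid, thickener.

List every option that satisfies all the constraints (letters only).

A, B, E, G

A: only potato starch and water; none excluded — keep
B: gluten-free, no rice — keep
C: has spelt, so not gluten-free; has spelt, so not kosher-for-Passover — no
D: has barley malt, so not gluten-free; has barley malt, so not kosher-for-Passover — out
E: butter and fish sauce etc. — none of it excluded — OK
F: has rye, so not gluten-free; has rye, so not kosher-for-Passover — no
G: nothing on the exclusion list — OK
H: has rice flour, so not rice-free — out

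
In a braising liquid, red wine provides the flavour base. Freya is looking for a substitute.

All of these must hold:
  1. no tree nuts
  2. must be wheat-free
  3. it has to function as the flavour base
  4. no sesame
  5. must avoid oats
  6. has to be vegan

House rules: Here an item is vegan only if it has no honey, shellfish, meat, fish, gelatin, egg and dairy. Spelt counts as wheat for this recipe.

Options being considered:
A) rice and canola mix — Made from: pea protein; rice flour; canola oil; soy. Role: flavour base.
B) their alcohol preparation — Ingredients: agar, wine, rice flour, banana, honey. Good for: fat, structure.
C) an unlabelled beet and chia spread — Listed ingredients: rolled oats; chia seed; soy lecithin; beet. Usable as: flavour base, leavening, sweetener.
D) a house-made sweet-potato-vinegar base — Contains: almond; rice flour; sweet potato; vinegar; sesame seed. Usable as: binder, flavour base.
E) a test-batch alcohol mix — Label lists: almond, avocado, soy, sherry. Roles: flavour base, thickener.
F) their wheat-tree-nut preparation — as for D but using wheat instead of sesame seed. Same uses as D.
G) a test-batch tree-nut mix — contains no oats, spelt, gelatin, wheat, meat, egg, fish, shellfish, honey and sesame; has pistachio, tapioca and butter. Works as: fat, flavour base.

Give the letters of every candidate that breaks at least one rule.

A: every rule checks out — OK
B: not usable as a flavour base; has honey, so not vegan — out
C: has rolled oats, so not oat-free — reject
D: has sesame seed, so not sesame-free; has almond, so not tree-nut-free — out
E: has almond, so not tree-nut-free — reject
F: has almond, so not tree-nut-free; has wheat, so not wheat-free — out
G: has butter, so not vegan; has pistachio, so not tree-nut-free — no

B, C, D, E, F, G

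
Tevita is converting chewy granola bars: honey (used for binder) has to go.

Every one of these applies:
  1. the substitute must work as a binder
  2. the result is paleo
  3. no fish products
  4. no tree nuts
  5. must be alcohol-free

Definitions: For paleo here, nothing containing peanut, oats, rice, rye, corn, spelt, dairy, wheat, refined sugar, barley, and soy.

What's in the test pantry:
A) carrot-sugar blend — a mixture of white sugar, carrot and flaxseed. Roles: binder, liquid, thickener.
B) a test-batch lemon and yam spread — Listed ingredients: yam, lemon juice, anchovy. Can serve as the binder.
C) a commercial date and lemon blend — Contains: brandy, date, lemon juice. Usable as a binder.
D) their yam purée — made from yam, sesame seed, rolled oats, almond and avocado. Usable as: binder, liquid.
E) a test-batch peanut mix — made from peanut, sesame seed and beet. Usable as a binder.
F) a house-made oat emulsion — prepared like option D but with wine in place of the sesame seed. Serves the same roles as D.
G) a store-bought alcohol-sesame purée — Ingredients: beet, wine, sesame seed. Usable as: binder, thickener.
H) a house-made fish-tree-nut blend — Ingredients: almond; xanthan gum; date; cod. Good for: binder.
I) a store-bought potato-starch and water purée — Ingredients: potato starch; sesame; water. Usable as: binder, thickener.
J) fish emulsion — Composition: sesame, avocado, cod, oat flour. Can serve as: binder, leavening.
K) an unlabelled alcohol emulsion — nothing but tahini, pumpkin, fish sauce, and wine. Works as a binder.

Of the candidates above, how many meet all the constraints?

A: has white sugar, so not paleo — reject
B: has anchovy, so not fish-free — out
C: has brandy, so not alcohol-free — out
D: has rolled oats, so not paleo; has almond, so not tree-nut-free — reject
E: has peanut, so not paleo — no
F: has rolled oats, so not paleo; has wine, so not alcohol-free (and 1 more) — reject
G: has wine, so not alcohol-free — no
H: has cod, so not fish-free; has almond, so not tree-nut-free — out
I: no fish, paleo — valid
J: has oat flour, so not paleo; has cod, so not fish-free — reject
K: has fish sauce, so not fish-free; has wine, so not alcohol-free — no

1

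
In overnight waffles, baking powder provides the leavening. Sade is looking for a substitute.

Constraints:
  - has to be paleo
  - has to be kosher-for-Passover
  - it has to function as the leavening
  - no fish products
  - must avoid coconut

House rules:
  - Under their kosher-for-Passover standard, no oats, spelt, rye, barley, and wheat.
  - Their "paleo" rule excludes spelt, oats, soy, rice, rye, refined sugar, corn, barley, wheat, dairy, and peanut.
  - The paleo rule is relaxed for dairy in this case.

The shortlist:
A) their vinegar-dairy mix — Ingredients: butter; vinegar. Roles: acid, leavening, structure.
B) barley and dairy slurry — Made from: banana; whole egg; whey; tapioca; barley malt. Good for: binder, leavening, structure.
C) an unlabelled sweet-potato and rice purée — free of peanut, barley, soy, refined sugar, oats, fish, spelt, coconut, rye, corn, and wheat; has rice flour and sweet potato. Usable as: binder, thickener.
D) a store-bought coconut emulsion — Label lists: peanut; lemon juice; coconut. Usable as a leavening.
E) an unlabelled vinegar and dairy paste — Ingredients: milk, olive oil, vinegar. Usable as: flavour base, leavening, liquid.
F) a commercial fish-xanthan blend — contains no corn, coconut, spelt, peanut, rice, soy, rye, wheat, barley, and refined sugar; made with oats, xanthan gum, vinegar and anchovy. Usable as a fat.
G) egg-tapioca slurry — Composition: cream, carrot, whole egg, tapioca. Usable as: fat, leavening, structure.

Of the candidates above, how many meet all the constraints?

A: dairy is permitted under the paleo carve-out; nothing else excluded — OK
B: has barley malt, so not kosher-for-Passover; has barley malt, so not paleo — reject
C: not usable as a leavening; has rice flour, so not paleo — no
D: has peanut, so not paleo; has coconut, so not coconut-free — reject
E: dairy is permitted under the paleo carve-out; nothing else excluded — keep
F: not usable as a leavening; has oats, so not kosher-for-Passover (and 2 more) — no
G: dairy is permitted under the paleo carve-out; nothing else excluded — keep

3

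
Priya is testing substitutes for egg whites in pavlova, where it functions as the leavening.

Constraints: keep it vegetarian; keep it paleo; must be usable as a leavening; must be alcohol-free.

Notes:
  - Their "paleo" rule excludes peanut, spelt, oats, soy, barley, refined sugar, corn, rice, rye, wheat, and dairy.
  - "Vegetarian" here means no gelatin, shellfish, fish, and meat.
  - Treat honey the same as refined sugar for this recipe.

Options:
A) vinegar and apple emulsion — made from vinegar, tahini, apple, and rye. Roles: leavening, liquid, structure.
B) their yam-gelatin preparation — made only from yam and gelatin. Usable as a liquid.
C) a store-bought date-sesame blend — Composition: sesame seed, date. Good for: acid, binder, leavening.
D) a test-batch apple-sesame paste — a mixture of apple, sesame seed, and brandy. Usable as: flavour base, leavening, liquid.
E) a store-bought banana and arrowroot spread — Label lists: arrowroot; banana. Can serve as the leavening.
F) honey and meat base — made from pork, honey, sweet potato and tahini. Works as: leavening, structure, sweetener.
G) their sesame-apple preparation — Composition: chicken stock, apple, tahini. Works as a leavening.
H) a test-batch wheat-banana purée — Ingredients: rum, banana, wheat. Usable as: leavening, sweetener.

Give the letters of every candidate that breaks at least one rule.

A: has rye, so not paleo — no
B: not usable as a leavening; has gelatin, so not vegetarian — out
C: only sesame seed and date; none excluded — keep
D: has brandy, so not alcohol-free — out
E: only arrowroot and banana; none excluded — OK
F: has honey, so not paleo; has pork, so not vegetarian — reject
G: has chicken stock, so not vegetarian — out
H: has wheat, so not paleo; has rum, so not alcohol-free — out

A, B, D, F, G, H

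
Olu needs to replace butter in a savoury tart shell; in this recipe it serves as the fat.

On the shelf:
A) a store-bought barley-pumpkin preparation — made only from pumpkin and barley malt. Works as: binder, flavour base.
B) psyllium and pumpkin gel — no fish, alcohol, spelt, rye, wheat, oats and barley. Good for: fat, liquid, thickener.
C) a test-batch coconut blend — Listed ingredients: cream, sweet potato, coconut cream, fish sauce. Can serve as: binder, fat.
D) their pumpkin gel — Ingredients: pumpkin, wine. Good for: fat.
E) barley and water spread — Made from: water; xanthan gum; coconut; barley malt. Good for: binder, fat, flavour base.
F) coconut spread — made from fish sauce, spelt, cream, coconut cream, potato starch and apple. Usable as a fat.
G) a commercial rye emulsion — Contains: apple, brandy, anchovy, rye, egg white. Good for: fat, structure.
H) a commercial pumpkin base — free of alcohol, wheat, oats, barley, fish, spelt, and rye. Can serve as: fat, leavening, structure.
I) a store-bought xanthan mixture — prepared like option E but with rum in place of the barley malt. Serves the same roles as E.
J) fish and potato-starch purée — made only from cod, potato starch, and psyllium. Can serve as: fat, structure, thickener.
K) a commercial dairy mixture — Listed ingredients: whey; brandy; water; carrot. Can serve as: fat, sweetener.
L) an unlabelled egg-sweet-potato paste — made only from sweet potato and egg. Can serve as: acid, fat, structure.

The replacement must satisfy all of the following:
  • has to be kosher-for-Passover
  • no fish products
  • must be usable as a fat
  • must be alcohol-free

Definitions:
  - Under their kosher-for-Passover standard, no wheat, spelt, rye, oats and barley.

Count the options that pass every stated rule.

3

A: not usable as a fat; has barley malt, so not kosher-for-Passover — out
B: all constraints satisfied — keep
C: has fish sauce, so not fish-free — reject
D: has wine, so not alcohol-free — out
E: has barley malt, so not kosher-for-Passover — out
F: has spelt, so not kosher-for-Passover; has fish sauce, so not fish-free — reject
G: has rye, so not kosher-for-Passover; has anchovy, so not fish-free (and 1 more) — no
H: every rule checks out — OK
I: has rum, so not alcohol-free — no
J: has cod, so not fish-free — reject
K: has brandy, so not alcohol-free — out
L: every rule checks out — OK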